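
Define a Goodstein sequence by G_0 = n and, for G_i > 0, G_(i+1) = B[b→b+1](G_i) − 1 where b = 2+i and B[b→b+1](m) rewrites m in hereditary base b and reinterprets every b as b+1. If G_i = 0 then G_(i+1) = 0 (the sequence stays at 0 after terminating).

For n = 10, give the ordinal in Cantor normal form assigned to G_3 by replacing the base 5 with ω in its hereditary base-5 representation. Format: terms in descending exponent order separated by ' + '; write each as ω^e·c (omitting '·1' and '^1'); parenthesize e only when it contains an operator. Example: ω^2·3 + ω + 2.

ω^(ω + 1)

G_0 = 10. HB_2(10) = 2^(2 + 1) + 2. Bump = 84. G_1 = 83.
G_1 = 83. HB_3(83) = 3^(3 + 1) + 2. Bump = 1026. G_2 = 1025.
G_2 = 1025. HB_4(1025) = 4^(4 + 1) + 1. Bump = 15626. G_3 = 15625.
G_3 = 15625. HB_5(15625) = 5^(5 + 1). Bump = 279936. G_4 = 279935.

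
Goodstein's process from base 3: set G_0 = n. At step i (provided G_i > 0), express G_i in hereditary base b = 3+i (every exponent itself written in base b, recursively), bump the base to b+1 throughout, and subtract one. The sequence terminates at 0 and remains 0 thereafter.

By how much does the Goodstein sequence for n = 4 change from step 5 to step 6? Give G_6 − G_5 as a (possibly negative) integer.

-1

[0] 4 ≡ 3 + 1 (base 3). Lift 4: 5. −1: 4.
[1] 4 ≡ 4 (base 4). Lift 5: 5. −1: 4.
[2] 4 ≡ 4 (base 5). Lift 6: 4. −1: 3.
[3] 3 ≡ 3 (base 6). Lift 7: 3. −1: 2.
[4] 2 ≡ 2 (base 7). Lift 8: 2. −1: 1.
[5] 1 ≡ 1 (base 8). Lift 9: 1. −1: 0.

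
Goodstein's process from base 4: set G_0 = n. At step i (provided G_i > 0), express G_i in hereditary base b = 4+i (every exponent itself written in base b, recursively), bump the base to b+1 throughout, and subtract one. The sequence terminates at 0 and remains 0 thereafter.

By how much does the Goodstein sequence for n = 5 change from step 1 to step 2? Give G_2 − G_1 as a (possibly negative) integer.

i=0: 5 = 4 + 1 (b=4); 4→5: 5 + 1 = 6; 6−1 = 5
i=1: 5 = 5 (b=5); 5→6: 6 = 6; 6−1 = 5

0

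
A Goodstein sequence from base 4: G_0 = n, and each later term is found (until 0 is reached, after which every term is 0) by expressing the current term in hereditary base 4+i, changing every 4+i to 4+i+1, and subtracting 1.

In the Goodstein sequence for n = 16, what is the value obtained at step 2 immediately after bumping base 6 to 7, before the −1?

base 4: 16 = 4^2; at 5: 5^2 = 25; next = 24
base 5: 24 = 4·5 + 4; at 6: 4·6 + 4 = 28; next = 27
base 6: 27 = 4·6 + 3; at 7: 4·7 + 3 = 31; next = 30

31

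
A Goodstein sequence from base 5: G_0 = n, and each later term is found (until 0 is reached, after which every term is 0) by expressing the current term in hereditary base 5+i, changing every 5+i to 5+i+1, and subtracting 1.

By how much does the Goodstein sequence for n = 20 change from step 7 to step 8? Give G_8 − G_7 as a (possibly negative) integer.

(0) 20|_5 = 4·5 ↦ 4·6|_6 = 24 ⇒ 23
(1) 23|_6 = 3·6 + 5 ↦ 3·7 + 5|_7 = 26 ⇒ 25
(2) 25|_7 = 3·7 + 4 ↦ 3·8 + 4|_8 = 28 ⇒ 27
(3) 27|_8 = 3·8 + 3 ↦ 3·9 + 3|_9 = 30 ⇒ 29
(4) 29|_9 = 3·9 + 2 ↦ 3·10 + 2|_10 = 32 ⇒ 31
(5) 31|_10 = 3·10 + 1 ↦ 3·11 + 1|_11 = 34 ⇒ 33
(6) 33|_11 = 3·11 ↦ 3·12|_12 = 36 ⇒ 35
(7) 35|_12 = 2·12 + 11 ↦ 2·13 + 11|_13 = 37 ⇒ 36

1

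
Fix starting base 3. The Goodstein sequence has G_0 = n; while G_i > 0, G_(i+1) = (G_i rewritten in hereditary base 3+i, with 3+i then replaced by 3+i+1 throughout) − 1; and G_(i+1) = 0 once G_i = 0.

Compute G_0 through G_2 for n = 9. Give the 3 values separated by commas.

base 3: 9 = 3^2; at 4: 4^2 = 16; next = 15
base 4: 15 = 3·4 + 3; at 5: 3·5 + 3 = 18; next = 17

9, 15, 17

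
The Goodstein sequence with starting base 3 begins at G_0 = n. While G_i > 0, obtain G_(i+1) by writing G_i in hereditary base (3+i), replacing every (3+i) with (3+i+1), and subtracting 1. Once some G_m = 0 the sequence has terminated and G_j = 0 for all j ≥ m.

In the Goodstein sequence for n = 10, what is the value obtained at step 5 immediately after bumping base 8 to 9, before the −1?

i=0: 10 = 3^2 + 1 (b=3); 3→4: 4^2 + 1 = 17; 17−1 = 16
i=1: 16 = 4^2 (b=4); 4→5: 5^2 = 25; 25−1 = 24
i=2: 24 = 4·5 + 4 (b=5); 5→6: 4·6 + 4 = 28; 28−1 = 27
i=3: 27 = 4·6 + 3 (b=6); 6→7: 4·7 + 3 = 31; 31−1 = 30
i=4: 30 = 4·7 + 2 (b=7); 7→8: 4·8 + 2 = 34; 34−1 = 33
i=5: 33 = 4·8 + 1 (b=8); 8→9: 4·9 + 1 = 37; 37−1 = 36

37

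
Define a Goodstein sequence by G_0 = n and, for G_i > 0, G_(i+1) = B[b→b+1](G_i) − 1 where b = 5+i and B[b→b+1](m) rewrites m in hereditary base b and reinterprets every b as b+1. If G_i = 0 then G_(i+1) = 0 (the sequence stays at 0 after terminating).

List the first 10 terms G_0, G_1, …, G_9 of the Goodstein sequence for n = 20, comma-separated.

20, 23, 25, 27, 29, 31, 33, 35, 36, 37

G_0 = 20. HB_5(20) = 4·5. Bump = 24. G_1 = 23.
G_1 = 23. HB_6(23) = 3·6 + 5. Bump = 26. G_2 = 25.
G_2 = 25. HB_7(25) = 3·7 + 4. Bump = 28. G_3 = 27.
G_3 = 27. HB_8(27) = 3·8 + 3. Bump = 30. G_4 = 29.
G_4 = 29. HB_9(29) = 3·9 + 2. Bump = 32. G_5 = 31.
G_5 = 31. HB_10(31) = 3·10 + 1. Bump = 34. G_6 = 33.
G_6 = 33. HB_11(33) = 3·11. Bump = 36. G_7 = 35.
G_7 = 35. HB_12(35) = 2·12 + 11. Bump = 37. G_8 = 36.
G_8 = 36. HB_13(36) = 2·13 + 10. Bump = 38. G_9 = 37.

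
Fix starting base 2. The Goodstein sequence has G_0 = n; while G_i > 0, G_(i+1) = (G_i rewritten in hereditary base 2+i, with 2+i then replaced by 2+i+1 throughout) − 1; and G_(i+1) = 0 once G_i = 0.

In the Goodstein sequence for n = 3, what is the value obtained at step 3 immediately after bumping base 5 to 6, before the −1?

3 —HB2→ 2 + 1 —bump→ 3 + 1 = 4 —(−1)→ 3
3 —HB3→ 3 —bump→ 4 = 4 —(−1)→ 3
3 —HB4→ 3 —bump→ 3 = 3 —(−1)→ 2
2 —HB5→ 2 —bump→ 2 = 2 —(−1)→ 1

2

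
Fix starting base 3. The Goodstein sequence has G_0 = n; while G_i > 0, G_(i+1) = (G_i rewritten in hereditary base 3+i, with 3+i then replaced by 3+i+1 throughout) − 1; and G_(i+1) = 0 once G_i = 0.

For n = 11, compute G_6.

47

i=0: 11 = 3^2 + 2 (b=3); 3→4: 4^2 + 2 = 18; 18−1 = 17
i=1: 17 = 4^2 + 1 (b=4); 4→5: 5^2 + 1 = 26; 26−1 = 25
i=2: 25 = 5^2 (b=5); 5→6: 6^2 = 36; 36−1 = 35
i=3: 35 = 5·6 + 5 (b=6); 6→7: 5·7 + 5 = 40; 40−1 = 39
i=4: 39 = 5·7 + 4 (b=7); 7→8: 5·8 + 4 = 44; 44−1 = 43
i=5: 43 = 5·8 + 3 (b=8); 8→9: 5·9 + 3 = 48; 48−1 = 47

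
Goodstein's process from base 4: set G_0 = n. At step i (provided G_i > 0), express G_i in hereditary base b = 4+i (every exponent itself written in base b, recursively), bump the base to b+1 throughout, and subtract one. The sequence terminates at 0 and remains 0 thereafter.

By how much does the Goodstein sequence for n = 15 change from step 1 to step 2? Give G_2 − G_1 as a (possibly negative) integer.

2

(0) 15|_4 = 3·4 + 3 ↦ 3·5 + 3|_5 = 18 ⇒ 17
(1) 17|_5 = 3·5 + 2 ↦ 3·6 + 2|_6 = 20 ⇒ 19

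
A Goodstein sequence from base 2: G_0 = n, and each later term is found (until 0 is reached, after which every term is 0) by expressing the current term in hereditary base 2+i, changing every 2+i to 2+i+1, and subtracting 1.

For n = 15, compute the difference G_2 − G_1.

1172

i=0: 15 = 2^(2 + 1) + 2^2 + 2 + 1 (b=2); 2→3: 3^(3 + 1) + 3^3 + 3 + 1 = 112; 112−1 = 111
i=1: 111 = 3^(3 + 1) + 3^3 + 3 (b=3); 3→4: 4^(4 + 1) + 4^4 + 4 = 1284; 1284−1 = 1283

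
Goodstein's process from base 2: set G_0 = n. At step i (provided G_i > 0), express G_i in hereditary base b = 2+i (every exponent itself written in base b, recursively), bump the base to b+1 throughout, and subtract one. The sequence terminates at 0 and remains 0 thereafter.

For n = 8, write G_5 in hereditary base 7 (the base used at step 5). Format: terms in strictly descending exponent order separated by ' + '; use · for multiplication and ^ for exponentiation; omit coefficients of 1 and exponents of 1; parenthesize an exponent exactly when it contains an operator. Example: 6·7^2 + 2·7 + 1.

G_0 = 8. HB_2(8) = 2^(2 + 1). Bump = 81. G_1 = 80.
G_1 = 80. HB_3(80) = 2·3^3 + 2·3^2 + 2·3 + 2. Bump = 554. G_2 = 553.
G_2 = 553. HB_4(553) = 2·4^4 + 2·4^2 + 2·4 + 1. Bump = 6311. G_3 = 6310.
G_3 = 6310. HB_5(6310) = 2·5^5 + 2·5^2 + 2·5. Bump = 93396. G_4 = 93395.
G_4 = 93395. HB_6(93395) = 2·6^6 + 2·6^2 + 6 + 5. Bump = 1647196. G_5 = 1647195.

2·7^7 + 2·7^2 + 7 + 4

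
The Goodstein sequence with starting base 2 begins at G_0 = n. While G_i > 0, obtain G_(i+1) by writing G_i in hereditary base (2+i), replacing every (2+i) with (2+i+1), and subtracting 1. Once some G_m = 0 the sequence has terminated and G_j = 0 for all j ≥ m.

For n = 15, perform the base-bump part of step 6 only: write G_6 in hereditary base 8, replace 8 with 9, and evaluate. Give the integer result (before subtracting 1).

G_0 = 15. HB_2(15) = 2^(2 + 1) + 2^2 + 2 + 1. Bump = 112. G_1 = 111.
G_1 = 111. HB_3(111) = 3^(3 + 1) + 3^3 + 3. Bump = 1284. G_2 = 1283.
G_2 = 1283. HB_4(1283) = 4^(4 + 1) + 4^4 + 3. Bump = 18753. G_3 = 18752.
G_3 = 18752. HB_5(18752) = 5^(5 + 1) + 5^5 + 2. Bump = 326594. G_4 = 326593.
G_4 = 326593. HB_6(326593) = 6^(6 + 1) + 6^6 + 1. Bump = 6588345. G_5 = 6588344.
G_5 = 6588344. HB_7(6588344) = 7^(7 + 1) + 7^7. Bump = 150994944. G_6 = 150994943.
G_6 = 150994943. HB_8(150994943) = 8^(8 + 1) + 7·8^7 + 7·8^6 + 7·8^5 + 7·8^4 + 7·8^3 + 7·8^2 + 7·8 + 7. Bump = 3524450281. G_7 = 3524450280.

3524450281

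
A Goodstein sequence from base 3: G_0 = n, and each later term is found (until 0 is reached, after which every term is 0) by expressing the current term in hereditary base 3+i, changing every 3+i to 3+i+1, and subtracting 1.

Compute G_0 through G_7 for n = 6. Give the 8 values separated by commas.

6, 7, 7, 7, 7, 7, 6, 5

G_0 = 6. HB_3(6) = 2·3. Bump = 8. G_1 = 7.
G_1 = 7. HB_4(7) = 4 + 3. Bump = 8. G_2 = 7.
G_2 = 7. HB_5(7) = 5 + 2. Bump = 8. G_3 = 7.
G_3 = 7. HB_6(7) = 6 + 1. Bump = 8. G_4 = 7.
G_4 = 7. HB_7(7) = 7. Bump = 8. G_5 = 7.
G_5 = 7. HB_8(7) = 7. Bump = 7. G_6 = 6.
G_6 = 6. HB_9(6) = 6. Bump = 6. G_7 = 5.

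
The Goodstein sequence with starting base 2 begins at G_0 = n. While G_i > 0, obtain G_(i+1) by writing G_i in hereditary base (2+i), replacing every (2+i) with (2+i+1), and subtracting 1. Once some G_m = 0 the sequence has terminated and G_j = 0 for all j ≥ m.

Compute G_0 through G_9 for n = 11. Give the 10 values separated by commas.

11, 84, 1027, 15627, 279937, 5764801, 134217727, 2749609302, 70077777775, 1997331745490

11 —HB2→ 2^(2 + 1) + 2 + 1 —bump→ 3^(3 + 1) + 3 + 1 = 85 —(−1)→ 84
84 —HB3→ 3^(3 + 1) + 3 —bump→ 4^(4 + 1) + 4 = 1028 —(−1)→ 1027
1027 —HB4→ 4^(4 + 1) + 3 —bump→ 5^(5 + 1) + 3 = 15628 —(−1)→ 15627
15627 —HB5→ 5^(5 + 1) + 2 —bump→ 6^(6 + 1) + 2 = 279938 —(−1)→ 279937
279937 —HB6→ 6^(6 + 1) + 1 —bump→ 7^(7 + 1) + 1 = 5764802 —(−1)→ 5764801
5764801 —HB7→ 7^(7 + 1) —bump→ 8^(8 + 1) = 134217728 —(−1)→ 134217727
134217727 —HB8→ 7·8^8 + 7·8^7 + 7·8^6 + 7·8^5 + 7·8^4 + 7·8^3 + 7·8^2 + 7·8 + 7 —bump→ 7·9^9 + 7·9^7 + 7·9^6 + 7·9^5 + 7·9^4 + 7·9^3 + 7·9^2 + 7·9 + 7 = 2749609303 —(−1)→ 2749609302
2749609302 —HB9→ 7·9^9 + 7·9^7 + 7·9^6 + 7·9^5 + 7·9^4 + 7·9^3 + 7·9^2 + 7·9 + 6 —bump→ 7·10^10 + 7·10^7 + 7·10^6 + 7·10^5 + 7·10^4 + 7·10^3 + 7·10^2 + 7·10 + 6 = 70077777776 —(−1)→ 70077777775
70077777775 —HB10→ 7·10^10 + 7·10^7 + 7·10^6 + 7·10^5 + 7·10^4 + 7·10^3 + 7·10^2 + 7·10 + 5 —bump→ 7·11^11 + 7·11^7 + 7·11^6 + 7·11^5 + 7·11^4 + 7·11^3 + 7·11^2 + 7·11 + 5 = 1997331745491 —(−1)→ 1997331745490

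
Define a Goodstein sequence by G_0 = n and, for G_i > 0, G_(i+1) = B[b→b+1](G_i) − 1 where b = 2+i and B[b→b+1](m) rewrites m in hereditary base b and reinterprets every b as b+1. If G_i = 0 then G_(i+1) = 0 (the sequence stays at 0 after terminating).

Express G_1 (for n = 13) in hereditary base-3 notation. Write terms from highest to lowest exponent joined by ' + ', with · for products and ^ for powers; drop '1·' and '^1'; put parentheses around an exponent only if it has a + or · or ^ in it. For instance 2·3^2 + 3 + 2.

3^(3 + 1) + 3^3

(0) 13|_2 = 2^(2 + 1) + 2^2 + 1 ↦ 3^(3 + 1) + 3^3 + 1|_3 = 109 ⇒ 108
(1) 108|_3 = 3^(3 + 1) + 3^3 ↦ 4^(4 + 1) + 4^4|_4 = 1280 ⇒ 1279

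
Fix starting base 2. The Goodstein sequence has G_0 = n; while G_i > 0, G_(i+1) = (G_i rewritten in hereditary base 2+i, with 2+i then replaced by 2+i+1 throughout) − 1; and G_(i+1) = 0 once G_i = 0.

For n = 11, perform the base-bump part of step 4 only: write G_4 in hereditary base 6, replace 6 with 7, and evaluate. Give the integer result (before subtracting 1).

5764802

G_0 = 11. HB_2(11) = 2^(2 + 1) + 2 + 1. Bump = 85. G_1 = 84.
G_1 = 84. HB_3(84) = 3^(3 + 1) + 3. Bump = 1028. G_2 = 1027.
G_2 = 1027. HB_4(1027) = 4^(4 + 1) + 3. Bump = 15628. G_3 = 15627.
G_3 = 15627. HB_5(15627) = 5^(5 + 1) + 2. Bump = 279938. G_4 = 279937.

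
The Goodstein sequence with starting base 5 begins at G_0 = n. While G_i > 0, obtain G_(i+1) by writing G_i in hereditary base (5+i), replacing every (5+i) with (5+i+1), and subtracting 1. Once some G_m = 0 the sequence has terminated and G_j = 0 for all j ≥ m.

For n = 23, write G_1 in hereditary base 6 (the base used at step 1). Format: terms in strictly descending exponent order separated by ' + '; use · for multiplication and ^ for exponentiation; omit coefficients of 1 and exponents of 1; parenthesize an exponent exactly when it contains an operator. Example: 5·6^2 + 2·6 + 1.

i=0: 23 = 4·5 + 3 (b=5); 5→6: 4·6 + 3 = 27; 27−1 = 26
i=1: 26 = 4·6 + 2 (b=6); 6→7: 4·7 + 2 = 30; 30−1 = 29

4·6 + 2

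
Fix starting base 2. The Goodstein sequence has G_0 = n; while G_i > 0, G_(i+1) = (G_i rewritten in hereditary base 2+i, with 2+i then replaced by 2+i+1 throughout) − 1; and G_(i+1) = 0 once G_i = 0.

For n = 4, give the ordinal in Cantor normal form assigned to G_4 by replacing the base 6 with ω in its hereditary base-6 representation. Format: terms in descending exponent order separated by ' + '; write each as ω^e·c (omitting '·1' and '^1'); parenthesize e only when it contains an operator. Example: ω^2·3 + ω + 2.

ω^2·2 + ω + 5

G_0 = 4. HB_2(4) = 2^2. Bump = 27. G_1 = 26.
G_1 = 26. HB_3(26) = 2·3^2 + 2·3 + 2. Bump = 42. G_2 = 41.
G_2 = 41. HB_4(41) = 2·4^2 + 2·4 + 1. Bump = 61. G_3 = 60.
G_3 = 60. HB_5(60) = 2·5^2 + 2·5. Bump = 84. G_4 = 83.
G_4 = 83. HB_6(83) = 2·6^2 + 6 + 5. Bump = 110. G_5 = 109.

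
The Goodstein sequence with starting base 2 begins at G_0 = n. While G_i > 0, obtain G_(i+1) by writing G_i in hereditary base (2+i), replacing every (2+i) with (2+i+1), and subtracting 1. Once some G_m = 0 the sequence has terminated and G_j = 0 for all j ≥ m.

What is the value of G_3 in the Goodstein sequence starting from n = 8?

G_0=8  [base 2] 2^(2 + 1)  →[2↦3]→  3^(3 + 1) = 81  −1 ⇒ G_1=80
G_1=80  [base 3] 2·3^3 + 2·3^2 + 2·3 + 2  →[3↦4]→  2·4^4 + 2·4^2 + 2·4 + 2 = 554  −1 ⇒ G_2=553
G_2=553  [base 4] 2·4^4 + 2·4^2 + 2·4 + 1  →[4↦5]→  2·5^5 + 2·5^2 + 2·5 + 1 = 6311  −1 ⇒ G_3=6310
G_3=6310  [base 5] 2·5^5 + 2·5^2 + 2·5  →[5↦6]→  2·6^6 + 2·6^2 + 2·6 = 93396  −1 ⇒ G_4=93395

6310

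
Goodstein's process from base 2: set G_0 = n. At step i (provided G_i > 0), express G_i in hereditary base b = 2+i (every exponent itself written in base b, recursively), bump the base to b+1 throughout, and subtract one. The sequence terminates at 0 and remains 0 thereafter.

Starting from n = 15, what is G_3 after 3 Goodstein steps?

i=0: 15 = 2^(2 + 1) + 2^2 + 2 + 1 (b=2); 2→3: 3^(3 + 1) + 3^3 + 3 + 1 = 112; 112−1 = 111
i=1: 111 = 3^(3 + 1) + 3^3 + 3 (b=3); 3→4: 4^(4 + 1) + 4^4 + 4 = 1284; 1284−1 = 1283
i=2: 1283 = 4^(4 + 1) + 4^4 + 3 (b=4); 4→5: 5^(5 + 1) + 5^5 + 3 = 18753; 18753−1 = 18752
i=3: 18752 = 5^(5 + 1) + 5^5 + 2 (b=5); 5→6: 6^(6 + 1) + 6^6 + 2 = 326594; 326594−1 = 326593

18752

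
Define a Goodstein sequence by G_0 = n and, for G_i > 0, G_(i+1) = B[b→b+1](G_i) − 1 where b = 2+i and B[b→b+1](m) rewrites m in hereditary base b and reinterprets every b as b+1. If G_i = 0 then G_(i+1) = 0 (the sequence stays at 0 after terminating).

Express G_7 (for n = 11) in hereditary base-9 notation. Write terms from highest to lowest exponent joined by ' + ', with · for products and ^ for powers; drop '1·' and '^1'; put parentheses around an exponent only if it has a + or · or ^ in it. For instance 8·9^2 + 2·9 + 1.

G_0=11  [base 2] 2^(2 + 1) + 2 + 1  →[2↦3]→  3^(3 + 1) + 3 + 1 = 85  −1 ⇒ G_1=84
G_1=84  [base 3] 3^(3 + 1) + 3  →[3↦4]→  4^(4 + 1) + 4 = 1028  −1 ⇒ G_2=1027
G_2=1027  [base 4] 4^(4 + 1) + 3  →[4↦5]→  5^(5 + 1) + 3 = 15628  −1 ⇒ G_3=15627
G_3=15627  [base 5] 5^(5 + 1) + 2  →[5↦6]→  6^(6 + 1) + 2 = 279938  −1 ⇒ G_4=279937
G_4=279937  [base 6] 6^(6 + 1) + 1  →[6↦7]→  7^(7 + 1) + 1 = 5764802  −1 ⇒ G_5=5764801
G_5=5764801  [base 7] 7^(7 + 1)  →[7↦8]→  8^(8 + 1) = 134217728  −1 ⇒ G_6=134217727
G_6=134217727  [base 8] 7·8^8 + 7·8^7 + 7·8^6 + 7·8^5 + 7·8^4 + 7·8^3 + 7·8^2 + 7·8 + 7  →[8↦9]→  7·9^9 + 7·9^7 + 7·9^6 + 7·9^5 + 7·9^4 + 7·9^3 + 7·9^2 + 7·9 + 7 = 2749609303  −1 ⇒ G_7=2749609302
G_7=2749609302  [base 9] 7·9^9 + 7·9^7 + 7·9^6 + 7·9^5 + 7·9^4 + 7·9^3 + 7·9^2 + 7·9 + 6  →[9↦10]→  7·10^10 + 7·10^7 + 7·10^6 + 7·10^5 + 7·10^4 + 7·10^3 + 7·10^2 + 7·10 + 6 = 70077777776  −1 ⇒ G_8=70077777775

7·9^9 + 7·9^7 + 7·9^6 + 7·9^5 + 7·9^4 + 7·9^3 + 7·9^2 + 7·9 + 6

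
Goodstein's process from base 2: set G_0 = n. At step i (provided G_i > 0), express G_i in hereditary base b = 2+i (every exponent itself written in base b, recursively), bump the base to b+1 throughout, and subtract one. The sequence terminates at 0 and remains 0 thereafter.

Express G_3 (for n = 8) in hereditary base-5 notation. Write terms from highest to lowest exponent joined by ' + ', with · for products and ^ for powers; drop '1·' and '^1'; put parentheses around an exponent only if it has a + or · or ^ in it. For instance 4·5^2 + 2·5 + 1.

G_0=8  [base 2] 2^(2 + 1)  →[2↦3]→  3^(3 + 1) = 81  −1 ⇒ G_1=80
G_1=80  [base 3] 2·3^3 + 2·3^2 + 2·3 + 2  →[3↦4]→  2·4^4 + 2·4^2 + 2·4 + 2 = 554  −1 ⇒ G_2=553
G_2=553  [base 4] 2·4^4 + 2·4^2 + 2·4 + 1  →[4↦5]→  2·5^5 + 2·5^2 + 2·5 + 1 = 6311  −1 ⇒ G_3=6310

2·5^5 + 2·5^2 + 2·5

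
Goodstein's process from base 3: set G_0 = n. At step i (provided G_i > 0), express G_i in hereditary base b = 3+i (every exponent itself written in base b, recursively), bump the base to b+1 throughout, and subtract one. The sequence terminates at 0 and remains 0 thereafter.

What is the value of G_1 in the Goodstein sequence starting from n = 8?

G_0 = 8. HB_3(8) = 2·3 + 2. Bump = 10. G_1 = 9.
G_1 = 9. HB_4(9) = 2·4 + 1. Bump = 11. G_2 = 10.

9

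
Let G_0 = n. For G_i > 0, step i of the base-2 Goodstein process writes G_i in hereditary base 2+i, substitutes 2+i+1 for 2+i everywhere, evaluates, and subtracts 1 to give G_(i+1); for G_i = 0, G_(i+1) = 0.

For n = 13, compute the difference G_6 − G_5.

13 —HB2→ 2^(2 + 1) + 2^2 + 1 —bump→ 3^(3 + 1) + 3^3 + 1 = 109 —(−1)→ 108
108 —HB3→ 3^(3 + 1) + 3^3 —bump→ 4^(4 + 1) + 4^4 = 1280 —(−1)→ 1279
1279 —HB4→ 4^(4 + 1) + 3·4^3 + 3·4^2 + 3·4 + 3 —bump→ 5^(5 + 1) + 3·5^3 + 3·5^2 + 3·5 + 3 = 16093 —(−1)→ 16092
16092 —HB5→ 5^(5 + 1) + 3·5^3 + 3·5^2 + 3·5 + 2 —bump→ 6^(6 + 1) + 3·6^3 + 3·6^2 + 3·6 + 2 = 280712 —(−1)→ 280711
280711 —HB6→ 6^(6 + 1) + 3·6^3 + 3·6^2 + 3·6 + 1 —bump→ 7^(7 + 1) + 3·7^3 + 3·7^2 + 3·7 + 1 = 5765999 —(−1)→ 5765998
5765998 —HB7→ 7^(7 + 1) + 3·7^3 + 3·7^2 + 3·7 —bump→ 8^(8 + 1) + 3·8^3 + 3·8^2 + 3·8 = 134219480 —(−1)→ 134219479

128453481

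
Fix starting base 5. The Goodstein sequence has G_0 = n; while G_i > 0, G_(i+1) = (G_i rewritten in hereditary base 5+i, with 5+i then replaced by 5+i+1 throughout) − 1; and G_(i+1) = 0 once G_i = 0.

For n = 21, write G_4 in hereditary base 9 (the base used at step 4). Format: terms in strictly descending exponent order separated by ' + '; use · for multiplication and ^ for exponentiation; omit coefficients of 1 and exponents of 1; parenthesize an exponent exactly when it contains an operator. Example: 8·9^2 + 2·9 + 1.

base 5: 21 = 4·5 + 1; at 6: 4·6 + 1 = 25; next = 24
base 6: 24 = 4·6; at 7: 4·7 = 28; next = 27
base 7: 27 = 3·7 + 6; at 8: 3·8 + 6 = 30; next = 29
base 8: 29 = 3·8 + 5; at 9: 3·9 + 5 = 32; next = 31
base 9: 31 = 3·9 + 4; at 10: 3·10 + 4 = 34; next = 33

3·9 + 4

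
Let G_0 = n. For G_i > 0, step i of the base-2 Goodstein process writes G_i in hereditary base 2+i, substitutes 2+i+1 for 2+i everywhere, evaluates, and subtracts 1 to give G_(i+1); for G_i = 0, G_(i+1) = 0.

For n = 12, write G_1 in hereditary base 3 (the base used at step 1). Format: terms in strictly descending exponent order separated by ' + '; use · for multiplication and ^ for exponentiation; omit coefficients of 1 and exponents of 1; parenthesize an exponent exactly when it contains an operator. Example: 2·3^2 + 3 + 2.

[0] 12 ≡ 2^(2 + 1) + 2^2 (base 2). Lift 3: 108. −1: 107.
[1] 107 ≡ 3^(3 + 1) + 2·3^2 + 2·3 + 2 (base 3). Lift 4: 1066. −1: 1065.

3^(3 + 1) + 2·3^2 + 2·3 + 2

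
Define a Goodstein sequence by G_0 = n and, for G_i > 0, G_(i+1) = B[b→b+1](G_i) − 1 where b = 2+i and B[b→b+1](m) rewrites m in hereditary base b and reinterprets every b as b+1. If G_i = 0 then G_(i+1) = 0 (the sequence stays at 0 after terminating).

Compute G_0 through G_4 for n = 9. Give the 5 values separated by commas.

9, 81, 1023, 9842, 140743

step 0: 9 = 2^(2 + 1) + 1; sub 3 for 2: 3^(3 + 1) + 1; = 82; G_1 = 82−1 = 81
step 1: 81 = 3^(3 + 1); sub 4 for 3: 4^(4 + 1); = 1024; G_2 = 1024−1 = 1023
step 2: 1023 = 3·4^4 + 3·4^3 + 3·4^2 + 3·4 + 3; sub 5 for 4: 3·5^5 + 3·5^3 + 3·5^2 + 3·5 + 3; = 9843; G_3 = 9843−1 = 9842
step 3: 9842 = 3·5^5 + 3·5^3 + 3·5^2 + 3·5 + 2; sub 6 for 5: 3·6^6 + 3·6^3 + 3·6^2 + 3·6 + 2; = 140744; G_4 = 140744−1 = 140743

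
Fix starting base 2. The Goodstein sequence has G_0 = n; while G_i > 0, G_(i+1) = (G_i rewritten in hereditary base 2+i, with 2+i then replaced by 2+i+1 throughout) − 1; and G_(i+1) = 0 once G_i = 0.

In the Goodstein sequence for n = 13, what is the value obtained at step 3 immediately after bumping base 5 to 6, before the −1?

280712

G_0=13  [base 2] 2^(2 + 1) + 2^2 + 1  →[2↦3]→  3^(3 + 1) + 3^3 + 1 = 109  −1 ⇒ G_1=108
G_1=108  [base 3] 3^(3 + 1) + 3^3  →[3↦4]→  4^(4 + 1) + 4^4 = 1280  −1 ⇒ G_2=1279
G_2=1279  [base 4] 4^(4 + 1) + 3·4^3 + 3·4^2 + 3·4 + 3  →[4↦5]→  5^(5 + 1) + 3·5^3 + 3·5^2 + 3·5 + 3 = 16093  −1 ⇒ G_3=16092
G_3=16092  [base 5] 5^(5 + 1) + 3·5^3 + 3·5^2 + 3·5 + 2  →[5↦6]→  6^(6 + 1) + 3·6^3 + 3·6^2 + 3·6 + 2 = 280712  −1 ⇒ G_4=280711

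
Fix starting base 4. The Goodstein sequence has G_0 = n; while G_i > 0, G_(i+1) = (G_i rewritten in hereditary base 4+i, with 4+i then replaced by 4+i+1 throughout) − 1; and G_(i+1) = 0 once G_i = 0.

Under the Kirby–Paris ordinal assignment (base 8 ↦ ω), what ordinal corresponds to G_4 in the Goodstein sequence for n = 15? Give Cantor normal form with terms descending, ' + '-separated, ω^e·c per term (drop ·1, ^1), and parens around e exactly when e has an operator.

[0] 15 ≡ 3·4 + 3 (base 4). Lift 5: 18. −1: 17.
[1] 17 ≡ 3·5 + 2 (base 5). Lift 6: 20. −1: 19.
[2] 19 ≡ 3·6 + 1 (base 6). Lift 7: 22. −1: 21.
[3] 21 ≡ 3·7 (base 7). Lift 8: 24. −1: 23.
[4] 23 ≡ 2·8 + 7 (base 8). Lift 9: 25. −1: 24.

ω·2 + 7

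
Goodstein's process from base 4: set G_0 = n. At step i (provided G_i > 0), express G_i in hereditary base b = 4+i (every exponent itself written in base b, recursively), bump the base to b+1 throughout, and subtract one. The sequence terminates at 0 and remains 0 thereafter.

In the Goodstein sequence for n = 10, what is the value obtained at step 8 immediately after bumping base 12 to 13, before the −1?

14

G_0=10  [base 4] 2·4 + 2  →[4↦5]→  2·5 + 2 = 12  −1 ⇒ G_1=11
G_1=11  [base 5] 2·5 + 1  →[5↦6]→  2·6 + 1 = 13  −1 ⇒ G_2=12
G_2=12  [base 6] 2·6  →[6↦7]→  2·7 = 14  −1 ⇒ G_3=13
G_3=13  [base 7] 7 + 6  →[7↦8]→  8 + 6 = 14  −1 ⇒ G_4=13
G_4=13  [base 8] 8 + 5  →[8↦9]→  9 + 5 = 14  −1 ⇒ G_5=13
G_5=13  [base 9] 9 + 4  →[9↦10]→  10 + 4 = 14  −1 ⇒ G_6=13
G_6=13  [base 10] 10 + 3  →[10↦11]→  11 + 3 = 14  −1 ⇒ G_7=13
G_7=13  [base 11] 11 + 2  →[11↦12]→  12 + 2 = 14  −1 ⇒ G_8=13
G_8=13  [base 12] 12 + 1  →[12↦13]→  13 + 1 = 14  −1 ⇒ G_9=13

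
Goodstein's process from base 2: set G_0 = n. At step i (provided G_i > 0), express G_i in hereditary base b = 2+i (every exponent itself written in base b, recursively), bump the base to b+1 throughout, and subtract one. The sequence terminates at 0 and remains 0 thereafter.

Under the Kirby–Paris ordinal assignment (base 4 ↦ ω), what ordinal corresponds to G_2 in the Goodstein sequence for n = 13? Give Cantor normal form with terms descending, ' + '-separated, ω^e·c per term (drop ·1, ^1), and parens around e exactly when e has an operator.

ω^(ω + 1) + ω^3·3 + ω^2·3 + ω·3 + 3

13 —HB2→ 2^(2 + 1) + 2^2 + 1 —bump→ 3^(3 + 1) + 3^3 + 1 = 109 —(−1)→ 108
108 —HB3→ 3^(3 + 1) + 3^3 —bump→ 4^(4 + 1) + 4^4 = 1280 —(−1)→ 1279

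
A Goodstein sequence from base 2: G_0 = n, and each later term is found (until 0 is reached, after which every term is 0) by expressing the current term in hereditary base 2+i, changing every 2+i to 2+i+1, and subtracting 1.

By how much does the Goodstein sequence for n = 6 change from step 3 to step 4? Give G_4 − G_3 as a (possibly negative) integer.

43530

6 —HB2→ 2^2 + 2 —bump→ 3^3 + 3 = 30 —(−1)→ 29
29 —HB3→ 3^3 + 2 —bump→ 4^4 + 2 = 258 —(−1)→ 257
257 —HB4→ 4^4 + 1 —bump→ 5^5 + 1 = 3126 —(−1)→ 3125
3125 —HB5→ 5^5 —bump→ 6^6 = 46656 —(−1)→ 46655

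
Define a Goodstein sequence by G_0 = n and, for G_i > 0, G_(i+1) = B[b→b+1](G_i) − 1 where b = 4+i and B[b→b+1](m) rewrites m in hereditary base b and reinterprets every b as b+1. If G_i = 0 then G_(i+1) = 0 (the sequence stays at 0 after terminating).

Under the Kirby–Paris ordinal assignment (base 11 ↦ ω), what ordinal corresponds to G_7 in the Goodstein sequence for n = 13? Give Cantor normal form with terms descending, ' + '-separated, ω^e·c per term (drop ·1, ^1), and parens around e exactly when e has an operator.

ω·2

i=0: 13 = 3·4 + 1 (b=4); 4→5: 3·5 + 1 = 16; 16−1 = 15
i=1: 15 = 3·5 (b=5); 5→6: 3·6 = 18; 18−1 = 17
i=2: 17 = 2·6 + 5 (b=6); 6→7: 2·7 + 5 = 19; 19−1 = 18
i=3: 18 = 2·7 + 4 (b=7); 7→8: 2·8 + 4 = 20; 20−1 = 19
i=4: 19 = 2·8 + 3 (b=8); 8→9: 2·9 + 3 = 21; 21−1 = 20
i=5: 20 = 2·9 + 2 (b=9); 9→10: 2·10 + 2 = 22; 22−1 = 21
i=6: 21 = 2·10 + 1 (b=10); 10→11: 2·11 + 1 = 23; 23−1 = 22
i=7: 22 = 2·11 (b=11); 11→12: 2·12 = 24; 24−1 = 23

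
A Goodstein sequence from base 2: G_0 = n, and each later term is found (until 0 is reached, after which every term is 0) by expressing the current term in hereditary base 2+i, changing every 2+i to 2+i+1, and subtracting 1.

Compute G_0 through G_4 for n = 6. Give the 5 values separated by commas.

6, 29, 257, 3125, 46655

[0] 6 ≡ 2^2 + 2 (base 2). Lift 3: 30. −1: 29.
[1] 29 ≡ 3^3 + 2 (base 3). Lift 4: 258. −1: 257.
[2] 257 ≡ 4^4 + 1 (base 4). Lift 5: 3126. −1: 3125.
[3] 3125 ≡ 5^5 (base 5). Lift 6: 46656. −1: 46655.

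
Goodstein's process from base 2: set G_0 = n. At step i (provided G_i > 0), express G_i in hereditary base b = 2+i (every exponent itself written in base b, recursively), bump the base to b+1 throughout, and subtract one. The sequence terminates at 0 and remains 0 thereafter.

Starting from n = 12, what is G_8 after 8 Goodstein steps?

100000000211

(0) 12|_2 = 2^(2 + 1) + 2^2 ↦ 3^(3 + 1) + 3^3|_3 = 108 ⇒ 107
(1) 107|_3 = 3^(3 + 1) + 2·3^2 + 2·3 + 2 ↦ 4^(4 + 1) + 2·4^2 + 2·4 + 2|_4 = 1066 ⇒ 1065
(2) 1065|_4 = 4^(4 + 1) + 2·4^2 + 2·4 + 1 ↦ 5^(5 + 1) + 2·5^2 + 2·5 + 1|_5 = 15686 ⇒ 15685
(3) 15685|_5 = 5^(5 + 1) + 2·5^2 + 2·5 ↦ 6^(6 + 1) + 2·6^2 + 2·6|_6 = 280020 ⇒ 280019
(4) 280019|_6 = 6^(6 + 1) + 2·6^2 + 6 + 5 ↦ 7^(7 + 1) + 2·7^2 + 7 + 5|_7 = 5764911 ⇒ 5764910
(5) 5764910|_7 = 7^(7 + 1) + 2·7^2 + 7 + 4 ↦ 8^(8 + 1) + 2·8^2 + 8 + 4|_8 = 134217868 ⇒ 134217867
(6) 134217867|_8 = 8^(8 + 1) + 2·8^2 + 8 + 3 ↦ 9^(9 + 1) + 2·9^2 + 9 + 3|_9 = 3486784575 ⇒ 3486784574
(7) 3486784574|_9 = 9^(9 + 1) + 2·9^2 + 9 + 2 ↦ 10^(10 + 1) + 2·10^2 + 10 + 2|_10 = 100000000212 ⇒ 100000000211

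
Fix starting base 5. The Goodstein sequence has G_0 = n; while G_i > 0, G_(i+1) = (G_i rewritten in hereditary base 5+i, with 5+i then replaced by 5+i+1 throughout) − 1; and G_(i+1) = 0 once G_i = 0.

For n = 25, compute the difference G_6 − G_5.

4

(0) 25|_5 = 5^2 ↦ 6^2|_6 = 36 ⇒ 35
(1) 35|_6 = 5·6 + 5 ↦ 5·7 + 5|_7 = 40 ⇒ 39
(2) 39|_7 = 5·7 + 4 ↦ 5·8 + 4|_8 = 44 ⇒ 43
(3) 43|_8 = 5·8 + 3 ↦ 5·9 + 3|_9 = 48 ⇒ 47
(4) 47|_9 = 5·9 + 2 ↦ 5·10 + 2|_10 = 52 ⇒ 51
(5) 51|_10 = 5·10 + 1 ↦ 5·11 + 1|_11 = 56 ⇒ 55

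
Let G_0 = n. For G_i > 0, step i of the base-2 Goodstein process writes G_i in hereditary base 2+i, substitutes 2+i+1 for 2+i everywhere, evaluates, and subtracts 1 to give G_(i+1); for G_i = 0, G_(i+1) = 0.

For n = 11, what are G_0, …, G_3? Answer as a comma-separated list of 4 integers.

base 2: 11 = 2^(2 + 1) + 2 + 1; at 3: 3^(3 + 1) + 3 + 1 = 85; next = 84
base 3: 84 = 3^(3 + 1) + 3; at 4: 4^(4 + 1) + 4 = 1028; next = 1027
base 4: 1027 = 4^(4 + 1) + 3; at 5: 5^(5 + 1) + 3 = 15628; next = 15627

11, 84, 1027, 15627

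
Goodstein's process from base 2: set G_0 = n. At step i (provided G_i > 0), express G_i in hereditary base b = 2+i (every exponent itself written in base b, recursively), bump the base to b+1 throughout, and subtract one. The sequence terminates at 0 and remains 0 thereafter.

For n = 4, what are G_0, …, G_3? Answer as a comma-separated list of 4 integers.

4, 26, 41, 60

i=0: 4 = 2^2 (b=2); 2→3: 3^3 = 27; 27−1 = 26
i=1: 26 = 2·3^2 + 2·3 + 2 (b=3); 3→4: 2·4^2 + 2·4 + 2 = 42; 42−1 = 41
i=2: 41 = 2·4^2 + 2·4 + 1 (b=4); 4→5: 2·5^2 + 2·5 + 1 = 61; 61−1 = 60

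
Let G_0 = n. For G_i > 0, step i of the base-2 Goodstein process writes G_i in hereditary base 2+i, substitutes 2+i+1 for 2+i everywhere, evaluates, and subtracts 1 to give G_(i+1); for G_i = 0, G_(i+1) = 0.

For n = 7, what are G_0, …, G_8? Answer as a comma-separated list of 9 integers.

step 0: 7 = 2^2 + 2 + 1; sub 3 for 2: 3^3 + 3 + 1; = 31; G_1 = 31−1 = 30
step 1: 30 = 3^3 + 3; sub 4 for 3: 4^4 + 4; = 260; G_2 = 260−1 = 259
step 2: 259 = 4^4 + 3; sub 5 for 4: 5^5 + 3; = 3128; G_3 = 3128−1 = 3127
step 3: 3127 = 5^5 + 2; sub 6 for 5: 6^6 + 2; = 46658; G_4 = 46658−1 = 46657
step 4: 46657 = 6^6 + 1; sub 7 for 6: 7^7 + 1; = 823544; G_5 = 823544−1 = 823543
step 5: 823543 = 7^7; sub 8 for 7: 8^8; = 16777216; G_6 = 16777216−1 = 16777215
step 6: 16777215 = 7·8^7 + 7·8^6 + 7·8^5 + 7·8^4 + 7·8^3 + 7·8^2 + 7·8 + 7; sub 9 for 8: 7·9^7 + 7·9^6 + 7·9^5 + 7·9^4 + 7·9^3 + 7·9^2 + 7·9 + 7; = 37665880; G_7 = 37665880−1 = 37665879
step 7: 37665879 = 7·9^7 + 7·9^6 + 7·9^5 + 7·9^4 + 7·9^3 + 7·9^2 + 7·9 + 6; sub 10 for 9: 7·10^7 + 7·10^6 + 7·10^5 + 7·10^4 + 7·10^3 + 7·10^2 + 7·10 + 6; = 77777776; G_8 = 77777776−1 = 77777775

7, 30, 259, 3127, 46657, 823543, 16777215, 37665879, 77777775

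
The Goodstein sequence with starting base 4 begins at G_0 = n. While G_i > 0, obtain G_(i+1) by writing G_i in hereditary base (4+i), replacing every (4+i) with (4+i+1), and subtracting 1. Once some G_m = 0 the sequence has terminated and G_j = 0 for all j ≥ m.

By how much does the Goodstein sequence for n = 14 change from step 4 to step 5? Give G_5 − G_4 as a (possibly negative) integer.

step 0: 14 = 3·4 + 2; sub 5 for 4: 3·5 + 2; = 17; G_1 = 17−1 = 16
step 1: 16 = 3·5 + 1; sub 6 for 5: 3·6 + 1; = 19; G_2 = 19−1 = 18
step 2: 18 = 3·6; sub 7 for 6: 3·7; = 21; G_3 = 21−1 = 20
step 3: 20 = 2·7 + 6; sub 8 for 7: 2·8 + 6; = 22; G_4 = 22−1 = 21
step 4: 21 = 2·8 + 5; sub 9 for 8: 2·9 + 5; = 23; G_5 = 23−1 = 22

1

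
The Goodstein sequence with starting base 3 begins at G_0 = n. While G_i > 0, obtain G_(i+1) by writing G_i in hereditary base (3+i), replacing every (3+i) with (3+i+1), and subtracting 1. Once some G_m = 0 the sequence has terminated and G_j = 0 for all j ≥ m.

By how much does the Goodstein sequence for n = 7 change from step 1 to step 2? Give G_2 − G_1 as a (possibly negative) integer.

1

base 3: 7 = 2·3 + 1; at 4: 2·4 + 1 = 9; next = 8
base 4: 8 = 2·4; at 5: 2·5 = 10; next = 9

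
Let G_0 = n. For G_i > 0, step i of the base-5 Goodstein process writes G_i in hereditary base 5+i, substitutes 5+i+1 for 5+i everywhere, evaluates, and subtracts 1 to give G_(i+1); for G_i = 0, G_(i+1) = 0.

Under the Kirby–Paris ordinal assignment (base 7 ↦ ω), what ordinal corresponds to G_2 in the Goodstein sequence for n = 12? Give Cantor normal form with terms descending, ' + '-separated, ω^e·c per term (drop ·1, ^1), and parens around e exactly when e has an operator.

ω·2

i=0: 12 = 2·5 + 2 (b=5); 5→6: 2·6 + 2 = 14; 14−1 = 13
i=1: 13 = 2·6 + 1 (b=6); 6→7: 2·7 + 1 = 15; 15−1 = 14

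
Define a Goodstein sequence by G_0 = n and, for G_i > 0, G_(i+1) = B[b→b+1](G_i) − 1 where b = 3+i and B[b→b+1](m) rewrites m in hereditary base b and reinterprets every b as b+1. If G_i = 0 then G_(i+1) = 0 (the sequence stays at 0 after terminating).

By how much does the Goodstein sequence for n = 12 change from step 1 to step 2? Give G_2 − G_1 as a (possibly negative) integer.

G_0 = 12. HB_3(12) = 3^2 + 3. Bump = 20. G_1 = 19.
G_1 = 19. HB_4(19) = 4^2 + 3. Bump = 28. G_2 = 27.

8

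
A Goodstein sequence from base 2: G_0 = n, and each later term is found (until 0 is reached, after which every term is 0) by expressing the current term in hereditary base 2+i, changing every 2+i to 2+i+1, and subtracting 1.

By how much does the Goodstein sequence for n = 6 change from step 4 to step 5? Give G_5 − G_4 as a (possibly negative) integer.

51384

G_0=6  [base 2] 2^2 + 2  →[2↦3]→  3^3 + 3 = 30  −1 ⇒ G_1=29
G_1=29  [base 3] 3^3 + 2  →[3↦4]→  4^4 + 2 = 258  −1 ⇒ G_2=257
G_2=257  [base 4] 4^4 + 1  →[4↦5]→  5^5 + 1 = 3126  −1 ⇒ G_3=3125
G_3=3125  [base 5] 5^5  →[5↦6]→  6^6 = 46656  −1 ⇒ G_4=46655
G_4=46655  [base 6] 5·6^5 + 5·6^4 + 5·6^3 + 5·6^2 + 5·6 + 5  →[6↦7]→  5·7^5 + 5·7^4 + 5·7^3 + 5·7^2 + 5·7 + 5 = 98040  −1 ⇒ G_5=98039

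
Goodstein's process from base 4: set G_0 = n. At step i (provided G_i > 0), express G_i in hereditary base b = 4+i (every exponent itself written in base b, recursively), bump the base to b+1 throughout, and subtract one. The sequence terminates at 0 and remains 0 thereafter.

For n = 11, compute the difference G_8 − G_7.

0

G_0=11  [base 4] 2·4 + 3  →[4↦5]→  2·5 + 3 = 13  −1 ⇒ G_1=12
G_1=12  [base 5] 2·5 + 2  →[5↦6]→  2·6 + 2 = 14  −1 ⇒ G_2=13
G_2=13  [base 6] 2·6 + 1  →[6↦7]→  2·7 + 1 = 15  −1 ⇒ G_3=14
G_3=14  [base 7] 2·7  →[7↦8]→  2·8 = 16  −1 ⇒ G_4=15
G_4=15  [base 8] 8 + 7  →[8↦9]→  9 + 7 = 16  −1 ⇒ G_5=15
G_5=15  [base 9] 9 + 6  →[9↦10]→  10 + 6 = 16  −1 ⇒ G_6=15
G_6=15  [base 10] 10 + 5  →[10↦11]→  11 + 5 = 16  −1 ⇒ G_7=15
G_7=15  [base 11] 11 + 4  →[11↦12]→  12 + 4 = 16  −1 ⇒ G_8=15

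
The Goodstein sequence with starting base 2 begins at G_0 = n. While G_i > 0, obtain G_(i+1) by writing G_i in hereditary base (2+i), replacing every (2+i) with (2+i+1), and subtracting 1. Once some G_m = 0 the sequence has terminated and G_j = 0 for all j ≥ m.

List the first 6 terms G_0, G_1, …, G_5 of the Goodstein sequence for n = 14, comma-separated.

14, 110, 1281, 18750, 326591, 5862840

(0) 14|_2 = 2^(2 + 1) + 2^2 + 2 ↦ 3^(3 + 1) + 3^3 + 3|_3 = 111 ⇒ 110
(1) 110|_3 = 3^(3 + 1) + 3^3 + 2 ↦ 4^(4 + 1) + 4^4 + 2|_4 = 1282 ⇒ 1281
(2) 1281|_4 = 4^(4 + 1) + 4^4 + 1 ↦ 5^(5 + 1) + 5^5 + 1|_5 = 18751 ⇒ 18750
(3) 18750|_5 = 5^(5 + 1) + 5^5 ↦ 6^(6 + 1) + 6^6|_6 = 326592 ⇒ 326591
(4) 326591|_6 = 6^(6 + 1) + 5·6^5 + 5·6^4 + 5·6^3 + 5·6^2 + 5·6 + 5 ↦ 7^(7 + 1) + 5·7^5 + 5·7^4 + 5·7^3 + 5·7^2 + 5·7 + 5|_7 = 5862841 ⇒ 5862840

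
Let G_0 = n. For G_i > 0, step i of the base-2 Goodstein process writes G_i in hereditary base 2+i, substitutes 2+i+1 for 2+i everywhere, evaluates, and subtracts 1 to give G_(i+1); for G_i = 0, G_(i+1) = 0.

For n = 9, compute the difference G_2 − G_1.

i=0: 9 = 2^(2 + 1) + 1 (b=2); 2→3: 3^(3 + 1) + 1 = 82; 82−1 = 81
i=1: 81 = 3^(3 + 1) (b=3); 3→4: 4^(4 + 1) = 1024; 1024−1 = 1023

942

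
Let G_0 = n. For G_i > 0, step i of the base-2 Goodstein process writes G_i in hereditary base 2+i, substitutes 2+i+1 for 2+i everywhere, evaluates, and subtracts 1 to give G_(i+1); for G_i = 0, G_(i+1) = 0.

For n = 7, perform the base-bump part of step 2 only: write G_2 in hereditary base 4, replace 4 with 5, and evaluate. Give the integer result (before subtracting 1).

[0] 7 ≡ 2^2 + 2 + 1 (base 2). Lift 3: 31. −1: 30.
[1] 30 ≡ 3^3 + 3 (base 3). Lift 4: 260. −1: 259.
[2] 259 ≡ 4^4 + 3 (base 4). Lift 5: 3128. −1: 3127.

3128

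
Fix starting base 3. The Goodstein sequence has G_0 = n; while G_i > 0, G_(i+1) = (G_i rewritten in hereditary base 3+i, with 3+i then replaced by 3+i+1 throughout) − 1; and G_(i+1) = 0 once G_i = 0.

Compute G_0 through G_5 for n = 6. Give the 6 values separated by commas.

6, 7, 7, 7, 7, 7

[0] 6 ≡ 2·3 (base 3). Lift 4: 8. −1: 7.
[1] 7 ≡ 4 + 3 (base 4). Lift 5: 8. −1: 7.
[2] 7 ≡ 5 + 2 (base 5). Lift 6: 8. −1: 7.
[3] 7 ≡ 6 + 1 (base 6). Lift 7: 8. −1: 7.
[4] 7 ≡ 7 (base 7). Lift 8: 8. −1: 7.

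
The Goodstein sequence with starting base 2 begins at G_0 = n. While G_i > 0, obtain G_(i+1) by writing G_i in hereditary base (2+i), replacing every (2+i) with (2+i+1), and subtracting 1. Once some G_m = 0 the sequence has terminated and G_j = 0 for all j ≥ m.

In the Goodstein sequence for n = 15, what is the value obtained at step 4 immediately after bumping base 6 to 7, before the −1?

G_0 = 15. HB_2(15) = 2^(2 + 1) + 2^2 + 2 + 1. Bump = 112. G_1 = 111.
G_1 = 111. HB_3(111) = 3^(3 + 1) + 3^3 + 3. Bump = 1284. G_2 = 1283.
G_2 = 1283. HB_4(1283) = 4^(4 + 1) + 4^4 + 3. Bump = 18753. G_3 = 18752.
G_3 = 18752. HB_5(18752) = 5^(5 + 1) + 5^5 + 2. Bump = 326594. G_4 = 326593.
G_4 = 326593. HB_6(326593) = 6^(6 + 1) + 6^6 + 1. Bump = 6588345. G_5 = 6588344.

6588345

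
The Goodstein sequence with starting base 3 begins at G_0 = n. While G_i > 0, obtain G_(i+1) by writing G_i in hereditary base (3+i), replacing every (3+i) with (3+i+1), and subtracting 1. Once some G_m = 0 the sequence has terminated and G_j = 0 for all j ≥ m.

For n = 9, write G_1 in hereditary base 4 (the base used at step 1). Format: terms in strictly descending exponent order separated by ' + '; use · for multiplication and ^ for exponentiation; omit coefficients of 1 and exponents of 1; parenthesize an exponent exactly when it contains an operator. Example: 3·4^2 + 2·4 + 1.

3·4 + 3

G_0=9  [base 3] 3^2  →[3↦4]→  4^2 = 16  −1 ⇒ G_1=15
G_1=15  [base 4] 3·4 + 3  →[4↦5]→  3·5 + 3 = 18  −1 ⇒ G_2=17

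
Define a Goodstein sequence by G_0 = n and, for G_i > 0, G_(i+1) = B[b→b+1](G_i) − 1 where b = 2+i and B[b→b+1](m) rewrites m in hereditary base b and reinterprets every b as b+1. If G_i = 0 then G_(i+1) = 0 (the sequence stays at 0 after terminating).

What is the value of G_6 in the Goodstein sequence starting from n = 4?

139

(0) 4|_2 = 2^2 ↦ 3^3|_3 = 27 ⇒ 26
(1) 26|_3 = 2·3^2 + 2·3 + 2 ↦ 2·4^2 + 2·4 + 2|_4 = 42 ⇒ 41
(2) 41|_4 = 2·4^2 + 2·4 + 1 ↦ 2·5^2 + 2·5 + 1|_5 = 61 ⇒ 60
(3) 60|_5 = 2·5^2 + 2·5 ↦ 2·6^2 + 2·6|_6 = 84 ⇒ 83
(4) 83|_6 = 2·6^2 + 6 + 5 ↦ 2·7^2 + 7 + 5|_7 = 110 ⇒ 109
(5) 109|_7 = 2·7^2 + 7 + 4 ↦ 2·8^2 + 8 + 4|_8 = 140 ⇒ 139
(6) 139|_8 = 2·8^2 + 8 + 3 ↦ 2·9^2 + 9 + 3|_9 = 174 ⇒ 173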